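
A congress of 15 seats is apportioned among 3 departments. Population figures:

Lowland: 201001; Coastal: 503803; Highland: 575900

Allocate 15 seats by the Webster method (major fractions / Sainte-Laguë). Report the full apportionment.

Standard divisor 1280704/15 ≈ 85380.267; standard quotas: Lowland 2.354, Coastal 5.901, Highland 6.745.
Rounding to the nearest integer gives Lowland 2, Coastal 6, Highland 7 — total 15, matching the house size, so no adjustment is needed.

Lowland 2, Coastal 6, Highland 7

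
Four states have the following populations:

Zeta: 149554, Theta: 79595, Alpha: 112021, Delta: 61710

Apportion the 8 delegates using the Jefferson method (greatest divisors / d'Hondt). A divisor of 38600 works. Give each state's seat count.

Zeta=3; Theta=2; Alpha=2; Delta=1

With modified divisor 38600: modified quotas Zeta 3.874, Theta 2.062, Alpha 2.902, Delta 1.599.
Rounding down: Zeta 3, Theta 2, Alpha 2, Delta 1 (total 8).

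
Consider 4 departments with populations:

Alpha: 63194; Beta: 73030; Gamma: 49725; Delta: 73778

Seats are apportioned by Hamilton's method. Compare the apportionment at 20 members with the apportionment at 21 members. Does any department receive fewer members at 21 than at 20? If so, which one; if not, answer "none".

none

At 20 seats: Alpha 5, Beta 5, Gamma 4, Delta 6.
At 21 seats: Alpha 5, Beta 6, Gamma 4, Delta 6.
No department's allocation decreased.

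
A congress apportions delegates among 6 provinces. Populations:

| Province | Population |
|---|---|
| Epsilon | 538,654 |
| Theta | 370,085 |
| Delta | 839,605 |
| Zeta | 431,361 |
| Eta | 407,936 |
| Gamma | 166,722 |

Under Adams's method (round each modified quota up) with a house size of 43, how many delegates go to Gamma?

Standard divisor 2754363/43 ≈ 64054.953; standard quotas: Epsilon 8.409, Theta 5.778, Delta 13.108, Zeta 6.734, Eta 6.369, Gamma 2.603.
Rounding up gives 9, 6, 14, 7, 7, 3 = 46 seats, so the divisor must be adjusted.
With modified divisor 69000: modified quotas Epsilon 7.807, Theta 5.364, Delta 12.168, Zeta 6.252, Eta 5.912, Gamma 2.416.
Rounding up: Epsilon 8, Theta 6, Delta 13, Zeta 7, Eta 6, Gamma 3 (total 43).
Gamma receives 3.

3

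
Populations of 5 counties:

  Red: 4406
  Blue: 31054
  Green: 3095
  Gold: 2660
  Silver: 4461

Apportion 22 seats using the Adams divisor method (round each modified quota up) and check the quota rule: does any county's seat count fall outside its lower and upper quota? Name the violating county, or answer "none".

Standard quotas: Red 2.122, Blue 14.957, Green 1.491, Gold 1.281, Silver 2.149.
Adams allocation: Red 2, Blue 14, Green 2, Gold 2, Silver 2.
Every allocation lies between the lower and upper quota.

none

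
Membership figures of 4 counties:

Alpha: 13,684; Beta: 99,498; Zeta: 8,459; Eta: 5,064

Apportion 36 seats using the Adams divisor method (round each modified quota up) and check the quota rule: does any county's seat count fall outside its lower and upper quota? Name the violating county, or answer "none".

Beta

Standard quotas: Alpha 3.888, Beta 28.270, Zeta 2.403, Eta 1.439.
Adams allocation: Alpha 4, Beta 27, Zeta 3, Eta 2.
Beta has quota 28.270 (lower 28, upper 29) but receives 27 — outside the quota interval.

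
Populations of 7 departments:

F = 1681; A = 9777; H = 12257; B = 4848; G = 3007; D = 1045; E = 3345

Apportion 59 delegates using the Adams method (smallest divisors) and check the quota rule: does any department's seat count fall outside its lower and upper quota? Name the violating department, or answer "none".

H

Standard quotas: F 2.758, A 16.041, H 20.110, B 7.954, G 4.934, D 1.715, E 5.488.
Adams allocation: F 3, A 16, H 19, B 8, G 5, D 2, E 6.
H has quota 20.110 (lower 20, upper 21) but receives 19 — outside the quota interval.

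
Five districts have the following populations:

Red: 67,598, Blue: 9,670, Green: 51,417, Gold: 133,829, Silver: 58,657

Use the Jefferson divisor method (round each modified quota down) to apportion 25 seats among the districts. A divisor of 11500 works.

With modified divisor 11500: modified quotas Red 5.878, Blue 0.841, Green 4.471, Gold 11.637, Silver 5.101.
Rounding down: Red 5, Blue 0, Green 4, Gold 11, Silver 5 (total 25).

Red 5, Blue 0, Green 4, Gold 11, Silver 5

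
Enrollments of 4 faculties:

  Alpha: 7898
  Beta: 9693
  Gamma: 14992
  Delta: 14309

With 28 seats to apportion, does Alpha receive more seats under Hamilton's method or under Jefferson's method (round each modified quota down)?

Hamilton: Alpha 5, Beta 6, Gamma 9, Delta 8.
Jefferson: Alpha 4, Beta 6, Gamma 9, Delta 9.
Alpha gets 5 under Hamilton and 4 under Jefferson.

Hamilton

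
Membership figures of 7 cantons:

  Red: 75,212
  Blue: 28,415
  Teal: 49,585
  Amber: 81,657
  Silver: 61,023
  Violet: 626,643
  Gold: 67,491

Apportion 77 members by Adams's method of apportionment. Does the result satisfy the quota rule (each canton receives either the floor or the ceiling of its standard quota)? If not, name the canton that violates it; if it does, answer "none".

Standard quotas: Red 5.850, Blue 2.210, Teal 3.857, Amber 6.351, Silver 4.746, Violet 48.738, Gold 5.249.
Adams allocation: Red 6, Blue 3, Teal 4, Amber 7, Silver 5, Violet 47, Gold 5.
Violet has quota 48.738 (lower 48, upper 49) but receives 47 — outside the quota interval.

Violet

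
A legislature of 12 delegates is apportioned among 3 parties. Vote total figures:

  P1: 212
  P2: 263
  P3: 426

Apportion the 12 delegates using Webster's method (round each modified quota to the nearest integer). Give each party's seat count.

Standard divisor 901/12 ≈ 75.083; standard quotas: P1 2.824, P2 3.503, P3 5.674.
Rounding to the nearest integer gives 3, 4, 6 = 13 seats, so the divisor must be adjusted.
With modified divisor 76: modified quotas P1 2.789, P2 3.461, P3 5.605.
Rounding to the nearest integer: P1 3, P2 3, P3 6 (total 12).

P1: 3; P2: 3; P3: 6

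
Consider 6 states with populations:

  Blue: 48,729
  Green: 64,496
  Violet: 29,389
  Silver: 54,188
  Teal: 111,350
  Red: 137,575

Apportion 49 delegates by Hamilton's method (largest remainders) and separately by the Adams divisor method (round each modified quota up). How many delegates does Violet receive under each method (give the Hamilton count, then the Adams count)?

Hamilton: Blue 6, Green 7, Violet 3, Silver 6, Teal 12, Red 15.
Adams: Blue 5, Green 7, Violet 4, Silver 6, Teal 12, Red 15.
Violet gets 3 under Hamilton and 4 under Adams.

3 and 4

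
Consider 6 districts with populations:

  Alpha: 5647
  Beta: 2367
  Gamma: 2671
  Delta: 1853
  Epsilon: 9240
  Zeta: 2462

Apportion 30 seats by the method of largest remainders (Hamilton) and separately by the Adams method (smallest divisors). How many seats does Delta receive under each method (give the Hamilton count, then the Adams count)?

2 and 3

Hamilton: Alpha 7, Beta 3, Gamma 3, Delta 2, Epsilon 12, Zeta 3.
Adams: Alpha 7, Beta 3, Gamma 3, Delta 3, Epsilon 11, Zeta 3.
Delta gets 2 under Hamilton and 3 under Adams.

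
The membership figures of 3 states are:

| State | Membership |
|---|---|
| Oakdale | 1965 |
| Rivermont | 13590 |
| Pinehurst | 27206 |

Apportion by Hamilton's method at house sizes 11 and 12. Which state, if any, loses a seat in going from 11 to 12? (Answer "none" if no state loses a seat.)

At 11 seats: Oakdale 1, Rivermont 3, Pinehurst 7.
At 12 seats: Oakdale 0, Rivermont 4, Pinehurst 8.
Oakdale drops from 1 to 0.

Oakdale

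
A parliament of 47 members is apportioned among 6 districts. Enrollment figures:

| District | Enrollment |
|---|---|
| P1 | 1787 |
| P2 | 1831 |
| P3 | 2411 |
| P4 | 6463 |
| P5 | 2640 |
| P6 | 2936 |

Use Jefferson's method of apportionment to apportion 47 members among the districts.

Standard divisor 18068/47 ≈ 384.426; standard quotas: P1 4.648, P2 4.763, P3 6.272, P4 16.812, P5 6.867, P6 7.637.
Rounding down gives 4, 4, 6, 16, 6, 7 = 43 seats, so the divisor must be adjusted.
With modified divisor 360: modified quotas P1 4.964, P2 5.086, P3 6.697, P4 17.953, P5 7.333, P6 8.156.
Rounding down: P1 4, P2 5, P3 6, P4 17, P5 7, P6 8 (total 47).

P1: 4; P2: 5; P3: 6; P4: 17; P5: 7; P6: 8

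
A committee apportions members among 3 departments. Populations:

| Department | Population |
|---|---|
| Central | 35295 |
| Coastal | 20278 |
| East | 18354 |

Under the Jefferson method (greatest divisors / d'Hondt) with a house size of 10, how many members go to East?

2

Standard divisor 73927/10 ≈ 7392.7; standard quotas: Central 4.774, Coastal 2.743, East 2.483.
Rounding down gives 4, 2, 2 = 8 seats, so the divisor must be adjusted.
With modified divisor 6400: modified quotas Central 5.515, Coastal 3.168, East 2.868.
Rounding down: Central 5, Coastal 3, East 2 (total 10).
East receives 2.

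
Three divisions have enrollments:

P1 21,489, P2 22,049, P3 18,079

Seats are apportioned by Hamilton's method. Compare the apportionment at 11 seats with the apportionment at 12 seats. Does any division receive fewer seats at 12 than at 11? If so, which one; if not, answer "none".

none

At 11 seats: P1 4, P2 4, P3 3.
At 12 seats: P1 4, P2 4, P3 4.
No division's allocation decreased.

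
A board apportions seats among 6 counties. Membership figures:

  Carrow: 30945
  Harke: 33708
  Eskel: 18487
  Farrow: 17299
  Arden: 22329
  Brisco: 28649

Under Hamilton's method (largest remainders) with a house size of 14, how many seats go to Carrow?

3

The standard divisor is 151417/14 ≈ 10815.5.
Standard quotas: Carrow 2.8612, Harke 3.1166, Eskel 1.7093, Farrow 1.5995, Arden 2.0645, Brisco 2.6489.
Lower quotas: Carrow 2, Harke 3, Eskel 1, Farrow 1, Arden 2, Brisco 2 (sum 11, leaving 3 seats).
Remainders in descending order: Carrow 0.8612, Eskel 0.7093, Brisco 0.6489, Farrow 0.5995, Harke 0.1166, Arden 0.0645.
Largest remainders: Carrow, Eskel, Brisco receive the extra seats.
Carrow receives 3.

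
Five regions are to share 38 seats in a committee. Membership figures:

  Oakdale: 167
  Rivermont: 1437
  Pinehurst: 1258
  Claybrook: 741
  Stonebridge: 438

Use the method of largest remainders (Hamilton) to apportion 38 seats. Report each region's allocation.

Oakdale 2, Rivermont 13, Pinehurst 12, Claybrook 7, Stonebridge 4

Standard divisor: 4041 ÷ 38 ≈ 106.342.
Standard quotas: Oakdale 1.570, Rivermont 13.513, Pinehurst 11.830, Claybrook 6.968, Stonebridge 4.119.
Lower quotas: Oakdale 1, Rivermont 13, Pinehurst 11, Claybrook 6, Stonebridge 4 (sum 35, leaving 3 seats).
Remainders in descending order: Claybrook 0.968, Pinehurst 0.830, Oakdale 0.570, Rivermont 0.513, Stonebridge 0.119.
The surplus seats go to Claybrook, Pinehurst, Oakdale.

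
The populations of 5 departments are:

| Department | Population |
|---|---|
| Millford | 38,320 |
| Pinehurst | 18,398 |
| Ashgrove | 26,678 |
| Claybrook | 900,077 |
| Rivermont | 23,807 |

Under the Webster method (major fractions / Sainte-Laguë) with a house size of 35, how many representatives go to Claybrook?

Standard divisor 1007280/35 ≈ 28779.429; standard quotas: Millford 1.332, Pinehurst 0.639, Ashgrove 0.927, Claybrook 31.275, Rivermont 0.827.
Rounding to the nearest integer gives Millford 1, Pinehurst 1, Ashgrove 1, Claybrook 31, Rivermont 1 — total 35, matching the house size, so no adjustment is needed.
Claybrook receives 31.

31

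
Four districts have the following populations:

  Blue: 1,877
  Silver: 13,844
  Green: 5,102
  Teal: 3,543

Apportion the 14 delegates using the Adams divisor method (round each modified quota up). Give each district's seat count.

Blue 1; Silver 8; Green 3; Teal 2

Standard divisor 24366/14 ≈ 1740.429; standard quotas: Blue 1.078, Silver 7.954, Green 2.931, Teal 2.036.
Rounding up gives 2, 8, 3, 3 = 16 seats, so the divisor must be adjusted.
With modified divisor 1930: modified quotas Blue 0.973, Silver 7.173, Green 2.644, Teal 1.836.
Rounding up: Blue 1, Silver 8, Green 3, Teal 2 (total 14).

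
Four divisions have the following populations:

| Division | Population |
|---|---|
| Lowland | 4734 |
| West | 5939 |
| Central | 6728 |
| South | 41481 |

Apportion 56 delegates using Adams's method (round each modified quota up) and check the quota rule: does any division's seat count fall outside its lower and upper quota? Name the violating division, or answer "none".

Standard quotas: Lowland 4.502, West 5.648, Central 6.399, South 39.451.
Adams allocation: Lowland 5, West 6, Central 7, South 38.
South has quota 39.451 (lower 39, upper 40) but receives 38 — outside the quota interval.

South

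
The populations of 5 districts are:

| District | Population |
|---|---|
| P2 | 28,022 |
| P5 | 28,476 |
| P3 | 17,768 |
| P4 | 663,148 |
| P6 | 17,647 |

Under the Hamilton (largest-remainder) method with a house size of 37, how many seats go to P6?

1

Total 755061; standard divisor 755061/37 ≈ 20407.054.
Standard quotas: P2 1.3732, P5 1.3954, P3 0.8707, P4 32.4960, P6 0.8648.
Lower quotas: P2 1, P5 1, P3 0, P4 32, P6 0 (sum 34, leaving 3 seats).
Remainders in descending order: P3 0.8707, P6 0.8648, P4 0.4960, P5 0.3954, P2 0.3732.
The surplus seats go to P3, P6, P4.
P6 receives 1.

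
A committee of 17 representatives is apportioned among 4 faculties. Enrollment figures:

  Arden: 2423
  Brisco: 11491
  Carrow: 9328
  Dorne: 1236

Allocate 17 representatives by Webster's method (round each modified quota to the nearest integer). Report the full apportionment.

Standard divisor 24478/17 ≈ 1439.882; standard quotas: Arden 1.683, Brisco 7.981, Carrow 6.478, Dorne 0.858.
Rounding to the nearest integer gives Arden 2, Brisco 8, Carrow 6, Dorne 1 — total 17, matching the house size, so no adjustment is needed.

Arden=2, Brisco=8, Carrow=6, Dorne=1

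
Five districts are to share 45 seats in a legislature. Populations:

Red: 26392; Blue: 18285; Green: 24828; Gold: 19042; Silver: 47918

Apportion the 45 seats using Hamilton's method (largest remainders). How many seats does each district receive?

Total 136465; standard divisor 136465/45 ≈ 3032.556.
Standard quotas: Red 8.7029, Blue 6.0296, Green 8.1872, Gold 6.2792, Silver 15.8012.
Lower quotas: Red 8, Blue 6, Green 8, Gold 6, Silver 15 (sum 43, leaving 2 seats).
Remainders in descending order: Silver 0.8012, Red 0.7029, Gold 0.2792, Green 0.1872, Blue 0.0296.
The surplus seats go to Silver, Red.

Red=9; Blue=6; Green=8; Gold=6; Silver=16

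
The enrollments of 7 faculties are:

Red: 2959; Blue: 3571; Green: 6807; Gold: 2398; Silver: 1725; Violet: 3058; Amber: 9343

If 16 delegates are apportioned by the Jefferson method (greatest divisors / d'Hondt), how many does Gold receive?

1

Standard divisor 29861/16 ≈ 1866.312; standard quotas: Red 1.585, Blue 1.913, Green 3.647, Gold 1.285, Silver 0.924, Violet 1.639, Amber 5.006.
Rounding down gives 1, 1, 3, 1, 0, 1, 5 = 12 seats, so the divisor must be adjusted.
With modified divisor 1548.72: modified quotas Red 1.911, Blue 2.306, Green 4.395, Gold 1.548, Silver 1.114, Violet 1.975, Amber 6.033.
Rounding down: Red 1, Blue 2, Green 4, Gold 1, Silver 1, Violet 1, Amber 6 (total 16).
Gold receives 1.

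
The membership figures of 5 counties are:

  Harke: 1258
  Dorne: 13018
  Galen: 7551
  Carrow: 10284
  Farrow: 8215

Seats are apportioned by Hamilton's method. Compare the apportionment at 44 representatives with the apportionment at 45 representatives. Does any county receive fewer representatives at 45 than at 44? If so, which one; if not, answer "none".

Harke

At 44 seats: Harke 2, Dorne 14, Galen 8, Carrow 11, Farrow 9.
At 45 seats: Harke 1, Dorne 15, Galen 8, Carrow 12, Farrow 9.
Harke drops from 2 to 1.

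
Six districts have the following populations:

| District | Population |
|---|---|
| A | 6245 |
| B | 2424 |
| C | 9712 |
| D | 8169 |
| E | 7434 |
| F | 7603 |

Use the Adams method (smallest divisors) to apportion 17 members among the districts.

A: 3; B: 1; C: 4; D: 3; E: 3; F: 3

Standard divisor 41587/17 ≈ 2446.294; standard quotas: A 2.553, B 0.991, C 3.970, D 3.339, E 3.039, F 3.108.
Rounding up gives 3, 1, 4, 4, 4, 4 = 20 seats, so the divisor must be adjusted.
With modified divisor 2900: modified quotas A 2.153, B 0.836, C 3.349, D 2.817, E 2.563, F 2.622.
Rounding up: A 3, B 1, C 4, D 3, E 3, F 3 (total 17).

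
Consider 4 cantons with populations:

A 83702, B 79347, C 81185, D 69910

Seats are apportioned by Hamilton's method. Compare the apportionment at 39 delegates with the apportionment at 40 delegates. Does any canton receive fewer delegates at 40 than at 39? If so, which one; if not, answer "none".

none

At 39 seats: A 10, B 10, C 10, D 9.
At 40 seats: A 11, B 10, C 10, D 9.
No canton's allocation decreased.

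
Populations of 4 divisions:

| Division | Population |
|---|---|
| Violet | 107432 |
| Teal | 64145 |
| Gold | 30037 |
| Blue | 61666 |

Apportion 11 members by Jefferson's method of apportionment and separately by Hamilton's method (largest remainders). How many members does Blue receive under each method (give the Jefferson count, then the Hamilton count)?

Jefferson: Violet 5, Teal 3, Gold 1, Blue 2.
Hamilton: Violet 4, Teal 3, Gold 1, Blue 3.
Blue gets 2 under Jefferson and 3 under Hamilton.

2 and 3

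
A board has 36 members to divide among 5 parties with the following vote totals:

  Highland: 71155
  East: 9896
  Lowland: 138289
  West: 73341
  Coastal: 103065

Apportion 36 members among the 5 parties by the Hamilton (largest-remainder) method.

Standard divisor: 395746 ÷ 36 ≈ 10992.944.
Standard quotas: Highland 6.4728, East 0.9002, Lowland 12.5798, West 6.6716, Coastal 9.3756.
Lower quotas: Highland 6, East 0, Lowland 12, West 6, Coastal 9 (sum 33, leaving 3 seats).
Remainders in descending order: East 0.9002, West 0.6716, Lowland 0.5798, Highland 0.4728, Coastal 0.3756.
The surplus seats go to East, West, Lowland.

Highland 6, East 1, Lowland 13, West 7, Coastal 9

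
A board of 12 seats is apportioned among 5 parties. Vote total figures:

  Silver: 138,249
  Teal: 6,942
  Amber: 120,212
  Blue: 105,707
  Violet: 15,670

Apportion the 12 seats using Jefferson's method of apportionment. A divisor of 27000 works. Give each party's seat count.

Silver 5, Teal 0, Amber 4, Blue 3, Violet 0

With modified divisor 27000: modified quotas Silver 5.120, Teal 0.257, Amber 4.452, Blue 3.915, Violet 0.580.
Rounding down: Silver 5, Teal 0, Amber 4, Blue 3, Violet 0 (total 12).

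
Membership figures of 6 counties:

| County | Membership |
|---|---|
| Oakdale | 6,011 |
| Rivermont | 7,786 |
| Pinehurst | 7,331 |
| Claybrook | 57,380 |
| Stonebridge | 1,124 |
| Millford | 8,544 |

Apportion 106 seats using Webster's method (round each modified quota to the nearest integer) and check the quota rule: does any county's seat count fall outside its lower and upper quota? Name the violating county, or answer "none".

Standard quotas: Oakdale 7.226, Rivermont 9.360, Pinehurst 8.813, Claybrook 68.979, Stonebridge 1.351, Millford 10.271.
Webster allocation: Oakdale 7, Rivermont 9, Pinehurst 9, Claybrook 70, Stonebridge 1, Millford 10.
Claybrook has quota 68.979 (lower 68, upper 69) but receives 70 — outside the quota interval.

Claybrook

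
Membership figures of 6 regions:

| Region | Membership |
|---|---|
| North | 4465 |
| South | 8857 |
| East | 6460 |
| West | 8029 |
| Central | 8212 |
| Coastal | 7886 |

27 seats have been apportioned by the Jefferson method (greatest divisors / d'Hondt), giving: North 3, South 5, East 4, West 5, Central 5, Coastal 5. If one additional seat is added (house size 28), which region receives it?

South

Priority for the next seat is population ÷ (current seats + 1).
Priorities: North 1116.250, South 1476.167, East 1292.000, West 1338.167, Central 1368.667, Coastal 1314.333.
Highest priority: South.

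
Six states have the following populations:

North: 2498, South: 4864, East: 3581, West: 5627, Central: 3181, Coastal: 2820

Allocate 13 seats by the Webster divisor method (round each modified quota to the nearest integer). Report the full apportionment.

Standard divisor 22571/13 ≈ 1736.231; standard quotas: North 1.439, South 2.801, East 2.063, West 3.241, Central 1.832, Coastal 1.624.
Rounding to the nearest integer gives North 1, South 3, East 2, West 3, Central 2, Coastal 2 — total 13, matching the house size, so no adjustment is needed.

North 1, South 3, East 2, West 3, Central 2, Coastal 2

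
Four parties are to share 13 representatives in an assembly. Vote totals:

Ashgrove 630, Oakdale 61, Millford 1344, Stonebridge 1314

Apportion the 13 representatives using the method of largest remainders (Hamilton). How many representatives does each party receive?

Ashgrove=3, Oakdale=0, Millford=5, Stonebridge=5

Total 3349; standard divisor 3349/13 ≈ 257.615.
Standard quotas: Ashgrove 2.446, Oakdale 0.237, Millford 5.217, Stonebridge 5.101.
Lower quotas: Ashgrove 2, Oakdale 0, Millford 5, Stonebridge 5 (sum 12, leaving 1 seat).
Remainders in descending order: Ashgrove 0.446, Oakdale 0.237, Millford 0.217, Stonebridge 0.101.
The surplus seat goes to Ashgrove.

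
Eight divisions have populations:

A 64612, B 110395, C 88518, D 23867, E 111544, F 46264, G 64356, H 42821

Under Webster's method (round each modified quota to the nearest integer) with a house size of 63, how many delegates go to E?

13

Standard divisor 552377/63 ≈ 8767.889; standard quotas: A 7.369, B 12.591, C 10.096, D 2.722, E 12.722, F 5.277, G 7.340, H 4.884.
Rounding to the nearest integer gives A 7, B 13, C 10, D 3, E 13, F 5, G 7, H 5 — total 63, matching the house size, so no adjustment is needed.
E receives 13.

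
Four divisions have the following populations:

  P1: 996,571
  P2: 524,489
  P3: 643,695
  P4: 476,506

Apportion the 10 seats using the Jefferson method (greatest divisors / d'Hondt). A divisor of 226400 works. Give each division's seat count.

With modified divisor 226400: modified quotas P1 4.402, P2 2.317, P3 2.843, P4 2.105.
Rounding down: P1 4, P2 2, P3 2, P4 2 (total 10).

P1=4; P2=2; P3=2; P4=2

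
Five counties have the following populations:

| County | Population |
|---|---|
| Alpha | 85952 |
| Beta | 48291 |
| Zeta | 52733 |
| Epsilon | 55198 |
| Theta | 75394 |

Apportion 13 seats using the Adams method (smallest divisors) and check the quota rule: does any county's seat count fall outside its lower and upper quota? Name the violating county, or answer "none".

none

Standard quotas: Alpha 3.519, Beta 1.977, Zeta 2.159, Epsilon 2.260, Theta 3.086.
Adams allocation: Alpha 4, Beta 2, Zeta 2, Epsilon 2, Theta 3.
Every allocation lies between the lower and upper quota.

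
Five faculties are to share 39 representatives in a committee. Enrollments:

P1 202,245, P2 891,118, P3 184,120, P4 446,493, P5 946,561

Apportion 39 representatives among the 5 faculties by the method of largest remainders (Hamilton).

Total 2670537; standard divisor 2670537/39 ≈ 68475.308.
Standard quotas: P1 2.9535, P2 13.0137, P3 2.6889, P4 6.5205, P5 13.8234.
Lower quotas: P1 2, P2 13, P3 2, P4 6, P5 13 (sum 36, leaving 3 seats).
Remainders in descending order: P1 0.9535, P5 0.8234, P3 0.6889, P4 0.5205, P2 0.0137.
Largest remainders: P1, P5, P3 receive the extra seats.

P1 3, P2 13, P3 3, P4 6, P5 14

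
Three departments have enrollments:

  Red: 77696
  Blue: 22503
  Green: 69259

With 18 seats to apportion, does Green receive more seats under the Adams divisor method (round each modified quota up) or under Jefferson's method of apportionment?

Jefferson

Adams: Red 8, Blue 3, Green 7.
Jefferson: Red 8, Blue 2, Green 8.
Green gets 7 under Adams and 8 under Jefferson.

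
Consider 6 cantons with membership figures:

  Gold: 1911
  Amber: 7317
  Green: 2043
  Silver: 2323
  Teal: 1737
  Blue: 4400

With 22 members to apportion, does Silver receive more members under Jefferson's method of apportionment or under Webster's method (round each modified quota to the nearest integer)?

Jefferson: Gold 2, Amber 9, Green 2, Silver 2, Teal 2, Blue 5.
Webster: Gold 2, Amber 8, Green 2, Silver 3, Teal 2, Blue 5.
Silver gets 2 under Jefferson and 3 under Webster.

Webster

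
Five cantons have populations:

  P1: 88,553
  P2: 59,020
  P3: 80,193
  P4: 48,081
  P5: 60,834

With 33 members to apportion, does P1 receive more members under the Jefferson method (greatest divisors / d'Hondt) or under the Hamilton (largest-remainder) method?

Jefferson: P1 9, P2 6, P3 8, P4 4, P5 6.
Hamilton: P1 8, P2 6, P3 8, P4 5, P5 6.
P1 gets 9 under Jefferson and 8 under Hamilton.

Jefferson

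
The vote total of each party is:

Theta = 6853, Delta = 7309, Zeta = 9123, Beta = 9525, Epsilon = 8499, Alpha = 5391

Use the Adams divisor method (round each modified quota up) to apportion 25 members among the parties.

Theta 4; Delta 4; Zeta 5; Beta 5; Epsilon 4; Alpha 3

Standard divisor 46700/25 ≈ 1868; standard quotas: Theta 3.669, Delta 3.913, Zeta 4.884, Beta 5.099, Epsilon 4.550, Alpha 2.886.
Rounding up gives 4, 4, 5, 6, 5, 3 = 27 seats, so the divisor must be adjusted.
With modified divisor 2200: modified quotas Theta 3.115, Delta 3.322, Zeta 4.147, Beta 4.330, Epsilon 3.863, Alpha 2.450.
Rounding up: Theta 4, Delta 4, Zeta 5, Beta 5, Epsilon 4, Alpha 3 (total 25).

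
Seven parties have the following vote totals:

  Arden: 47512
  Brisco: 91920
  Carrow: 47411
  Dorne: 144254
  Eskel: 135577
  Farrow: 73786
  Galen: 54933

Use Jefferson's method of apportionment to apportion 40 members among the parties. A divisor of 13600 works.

With modified divisor 13600: modified quotas Arden 3.494, Brisco 6.759, Carrow 3.486, Dorne 10.607, Eskel 9.969, Farrow 5.425, Galen 4.039.
Rounding down: Arden 3, Brisco 6, Carrow 3, Dorne 10, Eskel 9, Farrow 5, Galen 4 (total 40).

Arden 3, Brisco 6, Carrow 3, Dorne 10, Eskel 9, Farrow 5, Galen 4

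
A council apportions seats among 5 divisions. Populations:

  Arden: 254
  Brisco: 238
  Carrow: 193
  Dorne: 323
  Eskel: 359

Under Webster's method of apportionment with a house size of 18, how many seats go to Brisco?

Standard divisor 1367/18 ≈ 75.944; standard quotas: Arden 3.345, Brisco 3.134, Carrow 2.541, Dorne 4.253, Eskel 4.727.
Rounding to the nearest integer gives Arden 3, Brisco 3, Carrow 3, Dorne 4, Eskel 5 — total 18, matching the house size, so no adjustment is needed.
Brisco receives 3.

3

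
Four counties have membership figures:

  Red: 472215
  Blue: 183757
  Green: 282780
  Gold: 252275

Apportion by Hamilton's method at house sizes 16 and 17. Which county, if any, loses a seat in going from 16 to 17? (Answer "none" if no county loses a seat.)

At 16 seats: Red 6, Blue 3, Green 4, Gold 3.
At 17 seats: Red 7, Blue 3, Green 4, Gold 3.
No county's allocation decreased.

none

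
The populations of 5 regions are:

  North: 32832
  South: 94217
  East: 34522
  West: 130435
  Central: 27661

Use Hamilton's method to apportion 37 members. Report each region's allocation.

Standard divisor: 319667 ÷ 37 ≈ 8639.649.
Standard quotas: North 3.8002, South 10.9052, East 3.9958, West 15.0973, Central 3.2016.
Lower quotas: North 3, South 10, East 3, West 15, Central 3 (sum 34, leaving 3 seats).
Remainders in descending order: East 0.9958, South 0.9052, North 0.8002, Central 0.2016, West 0.0973.
The surplus seats go to East, South, North.

North: 4; South: 11; East: 4; West: 15; Central: 3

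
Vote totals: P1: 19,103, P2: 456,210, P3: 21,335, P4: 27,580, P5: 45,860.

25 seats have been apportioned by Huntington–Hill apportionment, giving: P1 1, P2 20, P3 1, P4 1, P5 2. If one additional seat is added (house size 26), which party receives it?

Priority for the next seat is population ÷ (√(s·(s+1))).
Priorities: P1 13507.861, P2 22260.769, P3 15086.123, P4 19502.005, P5 18722.267.
Highest priority: P2.

P2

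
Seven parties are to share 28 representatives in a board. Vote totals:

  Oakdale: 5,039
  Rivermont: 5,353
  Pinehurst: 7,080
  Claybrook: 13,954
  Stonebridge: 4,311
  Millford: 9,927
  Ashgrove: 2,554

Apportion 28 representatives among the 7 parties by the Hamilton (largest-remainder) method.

Oakdale 3; Rivermont 3; Pinehurst 4; Claybrook 8; Stonebridge 3; Millford 6; Ashgrove 1

The standard divisor is 48218/28 ≈ 1722.071.
Standard quotas: Oakdale 2.9261, Rivermont 3.1085, Pinehurst 4.1113, Claybrook 8.1030, Stonebridge 2.5034, Millford 5.7646, Ashgrove 1.4831.
Lower quotas: Oakdale 2, Rivermont 3, Pinehurst 4, Claybrook 8, Stonebridge 2, Millford 5, Ashgrove 1 (sum 25, leaving 3 seats).
Remainders in descending order: Oakdale 0.9261, Millford 0.7646, Stonebridge 0.5034, Ashgrove 0.4831, Pinehurst 0.1113, Rivermont 0.1085, Claybrook 0.1030.
Largest remainders: Oakdale, Millford, Stonebridge receive the extra seats.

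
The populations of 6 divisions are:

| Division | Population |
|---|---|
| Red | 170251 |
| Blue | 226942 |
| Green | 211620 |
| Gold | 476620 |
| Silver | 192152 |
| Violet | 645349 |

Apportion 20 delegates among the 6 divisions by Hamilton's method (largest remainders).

Total 1922934; standard divisor 1922934/20 ≈ 96146.7.
Standard quotas: Red 1.7707, Blue 2.3604, Green 2.2010, Gold 4.9572, Silver 1.9985, Violet 6.7121.
Lower quotas: Red 1, Blue 2, Green 2, Gold 4, Silver 1, Violet 6 (sum 16, leaving 4 seats).
Remainders in descending order: Silver 0.9985, Gold 0.9572, Red 0.7707, Violet 0.7121, Blue 0.3604, Green 0.2010.
The surplus seats go to Silver, Gold, Red, Violet.

Red=2, Blue=2, Green=2, Gold=5, Silver=2, Violet=7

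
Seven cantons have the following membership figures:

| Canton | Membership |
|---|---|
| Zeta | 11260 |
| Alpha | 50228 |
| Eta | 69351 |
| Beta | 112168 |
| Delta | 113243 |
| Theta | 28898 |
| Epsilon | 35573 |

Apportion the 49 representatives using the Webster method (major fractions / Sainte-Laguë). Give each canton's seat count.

Zeta: 1, Alpha: 6, Eta: 8, Beta: 13, Delta: 14, Theta: 3, Epsilon: 4

Standard divisor 420721/49 ≈ 8586.143; standard quotas: Zeta 1.311, Alpha 5.850, Eta 8.077, Beta 13.064, Delta 13.189, Theta 3.366, Epsilon 4.143.
Rounding to the nearest integer gives 1, 6, 8, 13, 13, 3, 4 = 48 seats, so the divisor must be adjusted.
With modified divisor 8350: modified quotas Zeta 1.349, Alpha 6.015, Eta 8.306, Beta 13.433, Delta 13.562, Theta 3.461, Epsilon 4.260.
Rounding to the nearest integer: Zeta 1, Alpha 6, Eta 8, Beta 13, Delta 14, Theta 3, Epsilon 4 (total 49).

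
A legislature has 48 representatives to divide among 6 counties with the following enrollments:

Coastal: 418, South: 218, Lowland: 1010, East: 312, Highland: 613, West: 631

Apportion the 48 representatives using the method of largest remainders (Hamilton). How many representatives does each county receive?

Standard divisor: 3202 ÷ 48 ≈ 66.708.
Standard quotas: Coastal 6.266, South 3.268, Lowland 15.141, East 4.677, Highland 9.189, West 9.459.
Lower quotas: Coastal 6, South 3, Lowland 15, East 4, Highland 9, West 9 (sum 46, leaving 2 seats).
Remainders in descending order: East 0.677, West 0.459, South 0.268, Coastal 0.266, Highland 0.189, Lowland 0.141.
The surplus seats go to East, West.

Coastal 6, South 3, Lowland 15, East 5, Highland 9, West 10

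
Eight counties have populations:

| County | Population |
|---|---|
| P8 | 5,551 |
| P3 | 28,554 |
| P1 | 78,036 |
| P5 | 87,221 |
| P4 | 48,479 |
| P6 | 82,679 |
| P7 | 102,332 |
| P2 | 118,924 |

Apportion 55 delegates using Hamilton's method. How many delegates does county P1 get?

Standard divisor: 551776 ÷ 55 ≈ 10032.291.
Standard quotas: P8 0.5533, P3 2.8462, P1 7.7785, P5 8.6940, P4 4.8323, P6 8.2413, P7 10.2003, P2 11.8541.
Lower quotas: P8 0, P3 2, P1 7, P5 8, P4 4, P6 8, P7 10, P2 11 (sum 50, leaving 5 seats).
Remainders in descending order: P2 0.8541, P3 0.8462, P4 0.8323, P1 0.7785, P5 0.6940, P8 0.5533, P6 0.2413, P7 0.2003.
The surplus seats go to P2, P3, P4, P1, P5.
P1 receives 8.

8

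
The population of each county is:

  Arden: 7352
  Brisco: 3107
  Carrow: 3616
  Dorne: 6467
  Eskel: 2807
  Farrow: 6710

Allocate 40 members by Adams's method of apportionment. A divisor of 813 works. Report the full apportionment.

Arden 10, Brisco 4, Carrow 5, Dorne 8, Eskel 4, Farrow 9

With modified divisor 813: modified quotas Arden 9.043, Brisco 3.822, Carrow 4.448, Dorne 7.954, Eskel 3.453, Farrow 8.253.
Rounding up: Arden 10, Brisco 4, Carrow 5, Dorne 8, Eskel 4, Farrow 9 (total 40).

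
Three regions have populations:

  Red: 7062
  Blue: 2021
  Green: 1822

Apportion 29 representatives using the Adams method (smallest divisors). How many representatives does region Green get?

5

Standard divisor 10905/29 ≈ 376.034; standard quotas: Red 18.780, Blue 5.375, Green 4.845.
Rounding up gives 19, 6, 5 = 30 seats, so the divisor must be adjusted.
With modified divisor 400: modified quotas Red 17.655, Blue 5.053, Green 4.555.
Rounding up: Red 18, Blue 6, Green 5 (total 29).
Green receives 5.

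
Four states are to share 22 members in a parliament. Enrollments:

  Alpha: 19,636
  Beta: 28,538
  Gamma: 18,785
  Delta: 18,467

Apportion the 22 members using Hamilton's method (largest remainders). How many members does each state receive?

Standard divisor: 85426 ÷ 22 = 3883.
Standard quotas: Alpha 5.0569, Beta 7.3495, Gamma 4.8378, Delta 4.7559.
Lower quotas: Alpha 5, Beta 7, Gamma 4, Delta 4 (sum 20, leaving 2 seats).
Remainders in descending order: Gamma 0.8378, Delta 0.7559, Beta 0.3495, Alpha 0.0569.
The surplus seats go to Gamma, Delta.

Alpha 5; Beta 7; Gamma 5; Delta 5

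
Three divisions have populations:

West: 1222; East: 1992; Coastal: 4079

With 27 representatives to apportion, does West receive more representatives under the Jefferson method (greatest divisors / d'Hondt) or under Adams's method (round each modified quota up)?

Adams

Jefferson: West 4, East 7, Coastal 16.
Adams: West 5, East 7, Coastal 15.
West gets 4 under Jefferson and 5 under Adams.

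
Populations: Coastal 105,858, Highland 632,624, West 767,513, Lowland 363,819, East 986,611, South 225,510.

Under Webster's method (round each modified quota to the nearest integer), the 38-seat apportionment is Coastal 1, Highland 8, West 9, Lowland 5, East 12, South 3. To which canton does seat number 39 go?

Priority for the next seat is population ÷ (current seats + 0.5).
Priorities: Coastal 70572.000, Highland 74426.353, West 80790.842, Lowland 66148.909, East 78928.880, South 64431.429.
Highest priority: West.

West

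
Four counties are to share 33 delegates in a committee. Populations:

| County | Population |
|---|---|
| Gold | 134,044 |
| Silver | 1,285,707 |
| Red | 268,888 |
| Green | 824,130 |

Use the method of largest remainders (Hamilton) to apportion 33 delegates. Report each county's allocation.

Gold 2, Silver 17, Red 3, Green 11

Total 2512769; standard divisor 2512769/33 ≈ 76144.515.
Standard quotas: Gold 1.7604, Silver 16.8851, Red 3.5313, Green 10.8232.
Lower quotas: Gold 1, Silver 16, Red 3, Green 10 (sum 30, leaving 3 seats).
Remainders in descending order: Silver 0.8851, Green 0.8232, Gold 0.7604, Red 0.5313.
The surplus seats go to Silver, Green, Gold.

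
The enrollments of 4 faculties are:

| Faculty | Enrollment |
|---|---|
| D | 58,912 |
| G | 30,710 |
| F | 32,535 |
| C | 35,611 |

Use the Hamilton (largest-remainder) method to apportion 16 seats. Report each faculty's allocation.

The standard divisor is 157768/16 ≈ 9860.5.
Standard quotas: D 5.9745, G 3.1144, F 3.2995, C 3.6115.
Lower quotas: D 5, G 3, F 3, C 3 (sum 14, leaving 2 seats).
Remainders in descending order: D 0.9745, C 0.6115, F 0.2995, G 0.1144.
Largest remainders: D, C receive the extra seats.

D 6, G 3, F 3, C 4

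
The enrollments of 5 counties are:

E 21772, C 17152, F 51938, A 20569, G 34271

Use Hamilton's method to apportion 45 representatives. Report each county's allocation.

The standard divisor is 145702/45 ≈ 3237.822.
Standard quotas: E 6.7243, C 5.2974, F 16.0410, A 6.3527, G 10.5846.
Lower quotas: E 6, C 5, F 16, A 6, G 10 (sum 43, leaving 2 seats).
Remainders in descending order: E 0.7243, G 0.5846, A 0.3527, C 0.2974, F 0.0410.
The surplus seats go to E, G.

E: 7; C: 5; F: 16; A: 6; G: 11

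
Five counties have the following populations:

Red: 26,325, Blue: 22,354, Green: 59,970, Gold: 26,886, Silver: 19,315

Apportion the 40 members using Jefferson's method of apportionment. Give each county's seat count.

Red: 7; Blue: 5; Green: 16; Gold: 7; Silver: 5

Standard divisor 154850/40 ≈ 3871.25; standard quotas: Red 6.800, Blue 5.774, Green 15.491, Gold 6.945, Silver 4.989.
Rounding down gives 6, 5, 15, 6, 4 = 36 seats, so the divisor must be adjusted.
With modified divisor 3740: modified quotas Red 7.039, Blue 5.977, Green 16.035, Gold 7.189, Silver 5.164.
Rounding down: Red 7, Blue 5, Green 16, Gold 7, Silver 5 (total 40).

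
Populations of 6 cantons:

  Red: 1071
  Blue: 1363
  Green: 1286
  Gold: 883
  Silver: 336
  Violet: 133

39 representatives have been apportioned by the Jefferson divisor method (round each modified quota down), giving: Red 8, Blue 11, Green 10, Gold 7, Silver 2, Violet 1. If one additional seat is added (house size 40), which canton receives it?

Red

Priority for the next seat is population ÷ (current seats + 1).
Priorities: Red 119.000, Blue 113.583, Green 116.909, Gold 110.375, Silver 112.000, Violet 66.500.
Highest priority: Red.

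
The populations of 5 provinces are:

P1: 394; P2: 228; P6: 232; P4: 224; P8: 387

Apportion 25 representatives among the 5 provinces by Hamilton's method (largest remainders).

Standard divisor: 1465 ÷ 25 ≈ 58.6.
Standard quotas: P1 6.724, P2 3.891, P6 3.959, P4 3.823, P8 6.604.
Lower quotas: P1 6, P2 3, P6 3, P4 3, P8 6 (sum 21, leaving 4 seats).
Remainders in descending order: P6 0.959, P2 0.891, P4 0.823, P1 0.724, P8 0.604.
The surplus seats go to P6, P2, P4, P1.

P1: 7, P2: 4, P6: 4, P4: 4, P8: 6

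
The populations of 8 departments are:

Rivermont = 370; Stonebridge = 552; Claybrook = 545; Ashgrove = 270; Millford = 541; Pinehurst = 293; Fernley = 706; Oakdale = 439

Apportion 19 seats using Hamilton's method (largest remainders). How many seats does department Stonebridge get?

3

Standard divisor: 3716 ÷ 19 ≈ 195.579.
Standard quotas: Rivermont 1.892, Stonebridge 2.822, Claybrook 2.787, Ashgrove 1.381, Millford 2.766, Pinehurst 1.498, Fernley 3.610, Oakdale 2.245.
Lower quotas: Rivermont 1, Stonebridge 2, Claybrook 2, Ashgrove 1, Millford 2, Pinehurst 1, Fernley 3, Oakdale 2 (sum 14, leaving 5 seats).
Remainders in descending order: Rivermont 0.892, Stonebridge 0.822, Claybrook 0.787, Millford 0.766, Fernley 0.610, Pinehurst 0.498, Ashgrove 0.381, Oakdale 0.245.
Largest remainders: Rivermont, Stonebridge, Claybrook, Millford, Fernley receive the extra seats.
Stonebridge receives 3.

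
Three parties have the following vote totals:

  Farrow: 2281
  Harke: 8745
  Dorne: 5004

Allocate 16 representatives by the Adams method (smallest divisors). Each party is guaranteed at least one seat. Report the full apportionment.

Farrow: 3; Harke: 8; Dorne: 5

Standard divisor 16030/16 ≈ 1001.875; standard quotas: Farrow 2.277, Harke 8.729, Dorne 4.995.
Rounding up gives 3, 9, 5 = 17 seats, so the divisor must be adjusted.
With modified divisor 1100: modified quotas Farrow 2.074, Harke 7.950, Dorne 4.549.
Rounding up: Farrow 3, Harke 8, Dorne 5 (total 16).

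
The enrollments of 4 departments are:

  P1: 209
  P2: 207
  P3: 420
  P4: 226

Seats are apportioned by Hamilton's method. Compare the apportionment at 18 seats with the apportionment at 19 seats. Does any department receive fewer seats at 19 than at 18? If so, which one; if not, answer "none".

At 18 seats: P1 4, P2 3, P3 7, P4 4.
At 19 seats: P1 4, P2 4, P3 7, P4 4.
No department's allocation decreased.

none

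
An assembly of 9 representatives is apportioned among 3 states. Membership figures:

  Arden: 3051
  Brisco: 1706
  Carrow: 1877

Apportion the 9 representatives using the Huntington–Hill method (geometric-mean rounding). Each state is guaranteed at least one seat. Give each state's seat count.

Arden 4, Brisco 2, Carrow 3

With divisor 731: modified quotas Arden 4.174, Brisco 2.334, Carrow 2.568.
Geometric-mean thresholds: Arden √(4·5)=4.472, Brisco √(2·3)=2.449, Carrow √(2·3)=2.449.
Each quota rounded against its threshold gives Arden 4, Brisco 2, Carrow 3 (total 9).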